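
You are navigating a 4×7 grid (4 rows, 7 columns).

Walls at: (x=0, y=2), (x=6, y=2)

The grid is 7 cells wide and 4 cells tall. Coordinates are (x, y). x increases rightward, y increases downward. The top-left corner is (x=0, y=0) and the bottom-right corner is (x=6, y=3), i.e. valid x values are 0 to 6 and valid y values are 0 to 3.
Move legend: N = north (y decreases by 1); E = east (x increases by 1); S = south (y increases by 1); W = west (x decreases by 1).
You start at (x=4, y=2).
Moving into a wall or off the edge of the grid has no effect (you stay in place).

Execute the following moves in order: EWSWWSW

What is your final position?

Answer: Final position: (x=1, y=3)

Derivation:
Start: (x=4, y=2)
  E (east): (x=4, y=2) -> (x=5, y=2)
  W (west): (x=5, y=2) -> (x=4, y=2)
  S (south): (x=4, y=2) -> (x=4, y=3)
  W (west): (x=4, y=3) -> (x=3, y=3)
  W (west): (x=3, y=3) -> (x=2, y=3)
  S (south): blocked, stay at (x=2, y=3)
  W (west): (x=2, y=3) -> (x=1, y=3)
Final: (x=1, y=3)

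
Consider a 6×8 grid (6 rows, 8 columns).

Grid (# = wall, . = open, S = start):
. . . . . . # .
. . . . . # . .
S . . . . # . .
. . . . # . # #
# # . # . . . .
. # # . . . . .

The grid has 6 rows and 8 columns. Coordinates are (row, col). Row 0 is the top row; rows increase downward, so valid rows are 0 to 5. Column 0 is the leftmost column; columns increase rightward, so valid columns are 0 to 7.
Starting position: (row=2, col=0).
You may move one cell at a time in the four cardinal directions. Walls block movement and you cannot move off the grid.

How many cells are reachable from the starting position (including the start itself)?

BFS flood-fill from (row=2, col=0):
  Distance 0: (row=2, col=0)
  Distance 1: (row=1, col=0), (row=2, col=1), (row=3, col=0)
  Distance 2: (row=0, col=0), (row=1, col=1), (row=2, col=2), (row=3, col=1)
  Distance 3: (row=0, col=1), (row=1, col=2), (row=2, col=3), (row=3, col=2)
  Distance 4: (row=0, col=2), (row=1, col=3), (row=2, col=4), (row=3, col=3), (row=4, col=2)
  Distance 5: (row=0, col=3), (row=1, col=4)
  Distance 6: (row=0, col=4)
  Distance 7: (row=0, col=5)
Total reachable: 21 (grid has 37 open cells total)

Answer: Reachable cells: 21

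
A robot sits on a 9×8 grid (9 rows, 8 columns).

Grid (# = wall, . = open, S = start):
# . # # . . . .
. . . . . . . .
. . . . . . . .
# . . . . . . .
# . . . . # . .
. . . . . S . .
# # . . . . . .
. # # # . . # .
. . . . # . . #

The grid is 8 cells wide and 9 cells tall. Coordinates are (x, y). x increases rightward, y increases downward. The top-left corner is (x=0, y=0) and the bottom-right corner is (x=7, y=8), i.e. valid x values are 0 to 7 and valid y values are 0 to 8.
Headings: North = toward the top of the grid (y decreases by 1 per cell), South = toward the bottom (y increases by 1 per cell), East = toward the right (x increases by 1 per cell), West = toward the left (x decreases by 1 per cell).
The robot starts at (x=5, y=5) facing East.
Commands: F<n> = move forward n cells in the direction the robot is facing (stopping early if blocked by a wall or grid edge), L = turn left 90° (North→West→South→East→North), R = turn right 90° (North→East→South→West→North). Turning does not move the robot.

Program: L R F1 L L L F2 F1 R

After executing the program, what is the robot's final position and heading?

Start: (x=5, y=5), facing East
  L: turn left, now facing North
  R: turn right, now facing East
  F1: move forward 1, now at (x=6, y=5)
  L: turn left, now facing North
  L: turn left, now facing West
  L: turn left, now facing South
  F2: move forward 1/2 (blocked), now at (x=6, y=6)
  F1: move forward 0/1 (blocked), now at (x=6, y=6)
  R: turn right, now facing West
Final: (x=6, y=6), facing West

Answer: Final position: (x=6, y=6), facing West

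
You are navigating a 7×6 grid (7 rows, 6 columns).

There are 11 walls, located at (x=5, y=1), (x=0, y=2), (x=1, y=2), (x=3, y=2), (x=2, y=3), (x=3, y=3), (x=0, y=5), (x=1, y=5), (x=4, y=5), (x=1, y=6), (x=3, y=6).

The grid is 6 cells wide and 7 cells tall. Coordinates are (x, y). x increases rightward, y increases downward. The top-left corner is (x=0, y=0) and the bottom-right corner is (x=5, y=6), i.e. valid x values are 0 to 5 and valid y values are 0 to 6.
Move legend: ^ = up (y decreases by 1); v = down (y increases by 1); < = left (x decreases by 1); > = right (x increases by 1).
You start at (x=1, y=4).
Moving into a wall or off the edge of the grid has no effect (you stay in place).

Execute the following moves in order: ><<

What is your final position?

Answer: Final position: (x=0, y=4)

Derivation:
Start: (x=1, y=4)
  > (right): (x=1, y=4) -> (x=2, y=4)
  < (left): (x=2, y=4) -> (x=1, y=4)
  < (left): (x=1, y=4) -> (x=0, y=4)
Final: (x=0, y=4)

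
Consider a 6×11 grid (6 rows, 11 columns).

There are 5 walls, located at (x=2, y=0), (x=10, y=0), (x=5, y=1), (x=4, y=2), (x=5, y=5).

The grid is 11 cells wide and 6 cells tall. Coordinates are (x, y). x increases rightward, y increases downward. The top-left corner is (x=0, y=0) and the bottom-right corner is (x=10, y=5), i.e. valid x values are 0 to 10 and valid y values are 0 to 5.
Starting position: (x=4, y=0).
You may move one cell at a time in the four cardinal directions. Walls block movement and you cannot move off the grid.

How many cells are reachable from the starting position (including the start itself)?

Answer: Reachable cells: 61

Derivation:
BFS flood-fill from (x=4, y=0):
  Distance 0: (x=4, y=0)
  Distance 1: (x=3, y=0), (x=5, y=0), (x=4, y=1)
  Distance 2: (x=6, y=0), (x=3, y=1)
  Distance 3: (x=7, y=0), (x=2, y=1), (x=6, y=1), (x=3, y=2)
  Distance 4: (x=8, y=0), (x=1, y=1), (x=7, y=1), (x=2, y=2), (x=6, y=2), (x=3, y=3)
  Distance 5: (x=1, y=0), (x=9, y=0), (x=0, y=1), (x=8, y=1), (x=1, y=2), (x=5, y=2), (x=7, y=2), (x=2, y=3), (x=4, y=3), (x=6, y=3), (x=3, y=4)
  Distance 6: (x=0, y=0), (x=9, y=1), (x=0, y=2), (x=8, y=2), (x=1, y=3), (x=5, y=3), (x=7, y=3), (x=2, y=4), (x=4, y=4), (x=6, y=4), (x=3, y=5)
  Distance 7: (x=10, y=1), (x=9, y=2), (x=0, y=3), (x=8, y=3), (x=1, y=4), (x=5, y=4), (x=7, y=4), (x=2, y=5), (x=4, y=5), (x=6, y=5)
  Distance 8: (x=10, y=2), (x=9, y=3), (x=0, y=4), (x=8, y=4), (x=1, y=5), (x=7, y=5)
  Distance 9: (x=10, y=3), (x=9, y=4), (x=0, y=5), (x=8, y=5)
  Distance 10: (x=10, y=4), (x=9, y=5)
  Distance 11: (x=10, y=5)
Total reachable: 61 (grid has 61 open cells total)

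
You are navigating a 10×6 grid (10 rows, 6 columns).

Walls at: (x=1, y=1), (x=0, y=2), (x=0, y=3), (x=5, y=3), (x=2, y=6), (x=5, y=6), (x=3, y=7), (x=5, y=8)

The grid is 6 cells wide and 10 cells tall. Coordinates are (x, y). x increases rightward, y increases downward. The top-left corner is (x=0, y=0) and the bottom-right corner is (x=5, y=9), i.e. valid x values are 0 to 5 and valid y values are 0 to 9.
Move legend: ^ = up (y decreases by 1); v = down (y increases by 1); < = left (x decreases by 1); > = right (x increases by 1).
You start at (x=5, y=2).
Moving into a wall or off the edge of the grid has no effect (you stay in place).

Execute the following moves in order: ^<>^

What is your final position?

Start: (x=5, y=2)
  ^ (up): (x=5, y=2) -> (x=5, y=1)
  < (left): (x=5, y=1) -> (x=4, y=1)
  > (right): (x=4, y=1) -> (x=5, y=1)
  ^ (up): (x=5, y=1) -> (x=5, y=0)
Final: (x=5, y=0)

Answer: Final position: (x=5, y=0)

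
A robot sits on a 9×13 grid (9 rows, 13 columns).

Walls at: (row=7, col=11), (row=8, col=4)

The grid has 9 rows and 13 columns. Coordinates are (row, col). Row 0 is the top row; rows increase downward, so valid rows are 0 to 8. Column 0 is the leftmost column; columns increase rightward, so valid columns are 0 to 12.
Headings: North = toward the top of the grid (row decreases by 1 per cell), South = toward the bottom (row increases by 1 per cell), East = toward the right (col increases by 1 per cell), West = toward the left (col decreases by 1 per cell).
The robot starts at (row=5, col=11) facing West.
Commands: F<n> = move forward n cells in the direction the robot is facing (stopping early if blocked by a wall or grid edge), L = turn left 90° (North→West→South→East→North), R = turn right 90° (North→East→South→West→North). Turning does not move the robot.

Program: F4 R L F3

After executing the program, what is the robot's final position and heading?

Start: (row=5, col=11), facing West
  F4: move forward 4, now at (row=5, col=7)
  R: turn right, now facing North
  L: turn left, now facing West
  F3: move forward 3, now at (row=5, col=4)
Final: (row=5, col=4), facing West

Answer: Final position: (row=5, col=4), facing West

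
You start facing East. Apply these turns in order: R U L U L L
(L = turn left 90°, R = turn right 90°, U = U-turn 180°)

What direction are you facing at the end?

Answer: Final heading: West

Derivation:
Start: East
  R (right (90° clockwise)) -> South
  U (U-turn (180°)) -> North
  L (left (90° counter-clockwise)) -> West
  U (U-turn (180°)) -> East
  L (left (90° counter-clockwise)) -> North
  L (left (90° counter-clockwise)) -> West
Final: West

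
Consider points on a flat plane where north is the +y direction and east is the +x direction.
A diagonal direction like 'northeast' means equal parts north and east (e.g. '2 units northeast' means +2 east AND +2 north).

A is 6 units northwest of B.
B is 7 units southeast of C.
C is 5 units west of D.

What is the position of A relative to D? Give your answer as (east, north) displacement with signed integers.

Answer: A is at (east=-4, north=-1) relative to D.

Derivation:
Place D at the origin (east=0, north=0).
  C is 5 units west of D: delta (east=-5, north=+0); C at (east=-5, north=0).
  B is 7 units southeast of C: delta (east=+7, north=-7); B at (east=2, north=-7).
  A is 6 units northwest of B: delta (east=-6, north=+6); A at (east=-4, north=-1).
Therefore A relative to D: (east=-4, north=-1).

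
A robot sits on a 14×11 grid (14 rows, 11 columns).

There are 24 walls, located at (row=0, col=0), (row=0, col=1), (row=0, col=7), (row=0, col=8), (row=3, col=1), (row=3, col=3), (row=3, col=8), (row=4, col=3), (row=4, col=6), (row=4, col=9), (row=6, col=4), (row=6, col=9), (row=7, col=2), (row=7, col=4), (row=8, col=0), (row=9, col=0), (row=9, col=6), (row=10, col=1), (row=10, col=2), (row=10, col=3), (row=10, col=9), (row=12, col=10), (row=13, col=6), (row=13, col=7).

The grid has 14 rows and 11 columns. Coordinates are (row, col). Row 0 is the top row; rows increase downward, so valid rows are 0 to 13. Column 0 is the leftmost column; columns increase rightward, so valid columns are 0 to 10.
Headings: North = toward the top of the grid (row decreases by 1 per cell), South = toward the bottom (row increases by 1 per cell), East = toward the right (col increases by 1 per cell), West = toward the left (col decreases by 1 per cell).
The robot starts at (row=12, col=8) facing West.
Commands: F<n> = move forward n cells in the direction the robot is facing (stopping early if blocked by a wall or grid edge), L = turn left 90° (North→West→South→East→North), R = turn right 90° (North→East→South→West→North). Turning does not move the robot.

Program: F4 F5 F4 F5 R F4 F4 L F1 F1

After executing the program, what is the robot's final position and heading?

Start: (row=12, col=8), facing West
  F4: move forward 4, now at (row=12, col=4)
  F5: move forward 4/5 (blocked), now at (row=12, col=0)
  F4: move forward 0/4 (blocked), now at (row=12, col=0)
  F5: move forward 0/5 (blocked), now at (row=12, col=0)
  R: turn right, now facing North
  F4: move forward 2/4 (blocked), now at (row=10, col=0)
  F4: move forward 0/4 (blocked), now at (row=10, col=0)
  L: turn left, now facing West
  F1: move forward 0/1 (blocked), now at (row=10, col=0)
  F1: move forward 0/1 (blocked), now at (row=10, col=0)
Final: (row=10, col=0), facing West

Answer: Final position: (row=10, col=0), facing West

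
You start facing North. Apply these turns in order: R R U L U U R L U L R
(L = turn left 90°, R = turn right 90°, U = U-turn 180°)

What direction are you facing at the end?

Answer: Final heading: East

Derivation:
Start: North
  R (right (90° clockwise)) -> East
  R (right (90° clockwise)) -> South
  U (U-turn (180°)) -> North
  L (left (90° counter-clockwise)) -> West
  U (U-turn (180°)) -> East
  U (U-turn (180°)) -> West
  R (right (90° clockwise)) -> North
  L (left (90° counter-clockwise)) -> West
  U (U-turn (180°)) -> East
  L (left (90° counter-clockwise)) -> North
  R (right (90° clockwise)) -> East
Final: East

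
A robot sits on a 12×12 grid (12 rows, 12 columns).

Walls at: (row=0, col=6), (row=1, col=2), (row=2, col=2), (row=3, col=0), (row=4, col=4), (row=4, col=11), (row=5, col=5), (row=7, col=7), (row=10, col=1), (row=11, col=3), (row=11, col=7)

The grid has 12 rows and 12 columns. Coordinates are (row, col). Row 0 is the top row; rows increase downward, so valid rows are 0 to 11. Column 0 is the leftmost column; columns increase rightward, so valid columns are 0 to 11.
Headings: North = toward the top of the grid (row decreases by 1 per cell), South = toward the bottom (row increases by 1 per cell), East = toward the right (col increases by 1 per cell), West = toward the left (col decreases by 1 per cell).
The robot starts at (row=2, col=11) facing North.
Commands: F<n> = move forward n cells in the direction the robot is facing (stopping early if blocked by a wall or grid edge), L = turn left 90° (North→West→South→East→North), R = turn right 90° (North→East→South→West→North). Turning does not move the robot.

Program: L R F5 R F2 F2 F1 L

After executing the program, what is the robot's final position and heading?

Start: (row=2, col=11), facing North
  L: turn left, now facing West
  R: turn right, now facing North
  F5: move forward 2/5 (blocked), now at (row=0, col=11)
  R: turn right, now facing East
  F2: move forward 0/2 (blocked), now at (row=0, col=11)
  F2: move forward 0/2 (blocked), now at (row=0, col=11)
  F1: move forward 0/1 (blocked), now at (row=0, col=11)
  L: turn left, now facing North
Final: (row=0, col=11), facing North

Answer: Final position: (row=0, col=11), facing North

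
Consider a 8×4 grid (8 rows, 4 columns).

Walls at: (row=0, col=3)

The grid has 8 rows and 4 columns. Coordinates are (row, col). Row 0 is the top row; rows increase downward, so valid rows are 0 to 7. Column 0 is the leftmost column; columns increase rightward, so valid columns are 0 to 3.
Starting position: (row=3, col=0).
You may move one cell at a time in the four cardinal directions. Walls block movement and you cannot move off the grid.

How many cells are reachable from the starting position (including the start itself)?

Answer: Reachable cells: 31

Derivation:
BFS flood-fill from (row=3, col=0):
  Distance 0: (row=3, col=0)
  Distance 1: (row=2, col=0), (row=3, col=1), (row=4, col=0)
  Distance 2: (row=1, col=0), (row=2, col=1), (row=3, col=2), (row=4, col=1), (row=5, col=0)
  Distance 3: (row=0, col=0), (row=1, col=1), (row=2, col=2), (row=3, col=3), (row=4, col=2), (row=5, col=1), (row=6, col=0)
  Distance 4: (row=0, col=1), (row=1, col=2), (row=2, col=3), (row=4, col=3), (row=5, col=2), (row=6, col=1), (row=7, col=0)
  Distance 5: (row=0, col=2), (row=1, col=3), (row=5, col=3), (row=6, col=2), (row=7, col=1)
  Distance 6: (row=6, col=3), (row=7, col=2)
  Distance 7: (row=7, col=3)
Total reachable: 31 (grid has 31 open cells total)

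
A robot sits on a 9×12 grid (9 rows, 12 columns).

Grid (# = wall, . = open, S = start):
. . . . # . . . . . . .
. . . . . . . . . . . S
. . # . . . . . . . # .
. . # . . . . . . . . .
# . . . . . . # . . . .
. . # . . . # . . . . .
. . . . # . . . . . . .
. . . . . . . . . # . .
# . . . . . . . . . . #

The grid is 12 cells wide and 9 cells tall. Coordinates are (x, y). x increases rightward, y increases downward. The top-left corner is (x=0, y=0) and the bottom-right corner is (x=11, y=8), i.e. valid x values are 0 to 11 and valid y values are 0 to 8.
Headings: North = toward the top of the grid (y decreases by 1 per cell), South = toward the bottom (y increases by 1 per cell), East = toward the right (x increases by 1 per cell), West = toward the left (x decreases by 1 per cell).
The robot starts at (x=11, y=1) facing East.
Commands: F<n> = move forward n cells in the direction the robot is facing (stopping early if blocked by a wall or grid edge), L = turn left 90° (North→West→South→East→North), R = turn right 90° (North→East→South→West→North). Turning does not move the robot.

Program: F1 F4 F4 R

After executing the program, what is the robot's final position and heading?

Answer: Final position: (x=11, y=1), facing South

Derivation:
Start: (x=11, y=1), facing East
  F1: move forward 0/1 (blocked), now at (x=11, y=1)
  F4: move forward 0/4 (blocked), now at (x=11, y=1)
  F4: move forward 0/4 (blocked), now at (x=11, y=1)
  R: turn right, now facing South
Final: (x=11, y=1), facing South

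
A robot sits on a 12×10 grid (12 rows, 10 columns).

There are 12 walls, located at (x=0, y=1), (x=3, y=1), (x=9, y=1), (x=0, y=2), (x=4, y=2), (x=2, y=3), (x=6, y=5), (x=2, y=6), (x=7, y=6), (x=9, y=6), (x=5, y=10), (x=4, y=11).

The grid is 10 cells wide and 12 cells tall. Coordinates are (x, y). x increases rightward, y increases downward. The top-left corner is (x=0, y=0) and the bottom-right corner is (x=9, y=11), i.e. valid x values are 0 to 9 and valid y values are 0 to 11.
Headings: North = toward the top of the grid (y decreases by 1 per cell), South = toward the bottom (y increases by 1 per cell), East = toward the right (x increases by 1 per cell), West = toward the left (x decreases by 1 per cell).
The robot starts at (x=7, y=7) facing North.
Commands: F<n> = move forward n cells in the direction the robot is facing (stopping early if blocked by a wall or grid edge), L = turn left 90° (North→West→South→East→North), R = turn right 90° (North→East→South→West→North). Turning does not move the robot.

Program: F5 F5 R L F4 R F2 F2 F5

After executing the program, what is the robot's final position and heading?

Start: (x=7, y=7), facing North
  F5: move forward 0/5 (blocked), now at (x=7, y=7)
  F5: move forward 0/5 (blocked), now at (x=7, y=7)
  R: turn right, now facing East
  L: turn left, now facing North
  F4: move forward 0/4 (blocked), now at (x=7, y=7)
  R: turn right, now facing East
  F2: move forward 2, now at (x=9, y=7)
  F2: move forward 0/2 (blocked), now at (x=9, y=7)
  F5: move forward 0/5 (blocked), now at (x=9, y=7)
Final: (x=9, y=7), facing East

Answer: Final position: (x=9, y=7), facing East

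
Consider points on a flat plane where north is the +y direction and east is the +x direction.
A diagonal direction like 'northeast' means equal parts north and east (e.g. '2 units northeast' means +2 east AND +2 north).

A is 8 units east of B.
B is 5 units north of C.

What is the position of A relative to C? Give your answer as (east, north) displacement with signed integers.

Place C at the origin (east=0, north=0).
  B is 5 units north of C: delta (east=+0, north=+5); B at (east=0, north=5).
  A is 8 units east of B: delta (east=+8, north=+0); A at (east=8, north=5).
Therefore A relative to C: (east=8, north=5).

Answer: A is at (east=8, north=5) relative to C.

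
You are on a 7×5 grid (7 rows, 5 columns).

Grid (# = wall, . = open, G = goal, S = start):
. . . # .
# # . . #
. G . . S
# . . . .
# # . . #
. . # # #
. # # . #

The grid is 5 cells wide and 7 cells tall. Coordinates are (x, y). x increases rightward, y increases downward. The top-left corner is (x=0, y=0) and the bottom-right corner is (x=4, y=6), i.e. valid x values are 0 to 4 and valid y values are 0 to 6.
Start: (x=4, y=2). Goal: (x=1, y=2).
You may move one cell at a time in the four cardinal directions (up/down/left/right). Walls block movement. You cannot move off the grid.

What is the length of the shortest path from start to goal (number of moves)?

Answer: Shortest path length: 3

Derivation:
BFS from (x=4, y=2) until reaching (x=1, y=2):
  Distance 0: (x=4, y=2)
  Distance 1: (x=3, y=2), (x=4, y=3)
  Distance 2: (x=3, y=1), (x=2, y=2), (x=3, y=3)
  Distance 3: (x=2, y=1), (x=1, y=2), (x=2, y=3), (x=3, y=4)  <- goal reached here
One shortest path (3 moves): (x=4, y=2) -> (x=3, y=2) -> (x=2, y=2) -> (x=1, y=2)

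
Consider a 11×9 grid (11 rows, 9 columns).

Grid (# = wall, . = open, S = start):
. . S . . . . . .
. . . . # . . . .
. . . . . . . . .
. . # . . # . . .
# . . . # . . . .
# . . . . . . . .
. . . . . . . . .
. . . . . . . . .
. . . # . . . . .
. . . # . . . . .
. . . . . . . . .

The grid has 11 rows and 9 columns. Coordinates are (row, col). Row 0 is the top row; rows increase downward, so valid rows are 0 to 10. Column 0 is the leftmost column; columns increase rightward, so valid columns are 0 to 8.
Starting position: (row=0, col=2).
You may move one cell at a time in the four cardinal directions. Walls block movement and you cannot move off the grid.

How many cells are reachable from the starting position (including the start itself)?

BFS flood-fill from (row=0, col=2):
  Distance 0: (row=0, col=2)
  Distance 1: (row=0, col=1), (row=0, col=3), (row=1, col=2)
  Distance 2: (row=0, col=0), (row=0, col=4), (row=1, col=1), (row=1, col=3), (row=2, col=2)
  Distance 3: (row=0, col=5), (row=1, col=0), (row=2, col=1), (row=2, col=3)
  Distance 4: (row=0, col=6), (row=1, col=5), (row=2, col=0), (row=2, col=4), (row=3, col=1), (row=3, col=3)
  Distance 5: (row=0, col=7), (row=1, col=6), (row=2, col=5), (row=3, col=0), (row=3, col=4), (row=4, col=1), (row=4, col=3)
  Distance 6: (row=0, col=8), (row=1, col=7), (row=2, col=6), (row=4, col=2), (row=5, col=1), (row=5, col=3)
  Distance 7: (row=1, col=8), (row=2, col=7), (row=3, col=6), (row=5, col=2), (row=5, col=4), (row=6, col=1), (row=6, col=3)
  Distance 8: (row=2, col=8), (row=3, col=7), (row=4, col=6), (row=5, col=5), (row=6, col=0), (row=6, col=2), (row=6, col=4), (row=7, col=1), (row=7, col=3)
  Distance 9: (row=3, col=8), (row=4, col=5), (row=4, col=7), (row=5, col=6), (row=6, col=5), (row=7, col=0), (row=7, col=2), (row=7, col=4), (row=8, col=1)
  Distance 10: (row=4, col=8), (row=5, col=7), (row=6, col=6), (row=7, col=5), (row=8, col=0), (row=8, col=2), (row=8, col=4), (row=9, col=1)
  Distance 11: (row=5, col=8), (row=6, col=7), (row=7, col=6), (row=8, col=5), (row=9, col=0), (row=9, col=2), (row=9, col=4), (row=10, col=1)
  Distance 12: (row=6, col=8), (row=7, col=7), (row=8, col=6), (row=9, col=5), (row=10, col=0), (row=10, col=2), (row=10, col=4)
  Distance 13: (row=7, col=8), (row=8, col=7), (row=9, col=6), (row=10, col=3), (row=10, col=5)
  Distance 14: (row=8, col=8), (row=9, col=7), (row=10, col=6)
  Distance 15: (row=9, col=8), (row=10, col=7)
  Distance 16: (row=10, col=8)
Total reachable: 91 (grid has 91 open cells total)

Answer: Reachable cells: 91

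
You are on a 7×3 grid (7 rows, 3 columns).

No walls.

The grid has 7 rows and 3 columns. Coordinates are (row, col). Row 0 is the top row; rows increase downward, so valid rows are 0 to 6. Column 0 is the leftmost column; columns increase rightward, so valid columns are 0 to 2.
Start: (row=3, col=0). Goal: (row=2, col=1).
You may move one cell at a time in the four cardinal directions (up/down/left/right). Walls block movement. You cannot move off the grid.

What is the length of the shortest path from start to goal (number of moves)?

Answer: Shortest path length: 2

Derivation:
BFS from (row=3, col=0) until reaching (row=2, col=1):
  Distance 0: (row=3, col=0)
  Distance 1: (row=2, col=0), (row=3, col=1), (row=4, col=0)
  Distance 2: (row=1, col=0), (row=2, col=1), (row=3, col=2), (row=4, col=1), (row=5, col=0)  <- goal reached here
One shortest path (2 moves): (row=3, col=0) -> (row=3, col=1) -> (row=2, col=1)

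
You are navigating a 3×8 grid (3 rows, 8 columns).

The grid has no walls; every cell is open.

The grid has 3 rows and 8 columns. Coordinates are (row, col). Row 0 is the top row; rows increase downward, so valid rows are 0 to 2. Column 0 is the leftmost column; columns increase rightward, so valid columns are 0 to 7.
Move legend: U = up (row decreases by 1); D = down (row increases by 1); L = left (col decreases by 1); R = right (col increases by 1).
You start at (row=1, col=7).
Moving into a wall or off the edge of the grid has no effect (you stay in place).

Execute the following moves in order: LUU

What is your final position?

Answer: Final position: (row=0, col=6)

Derivation:
Start: (row=1, col=7)
  L (left): (row=1, col=7) -> (row=1, col=6)
  U (up): (row=1, col=6) -> (row=0, col=6)
  U (up): blocked, stay at (row=0, col=6)
Final: (row=0, col=6)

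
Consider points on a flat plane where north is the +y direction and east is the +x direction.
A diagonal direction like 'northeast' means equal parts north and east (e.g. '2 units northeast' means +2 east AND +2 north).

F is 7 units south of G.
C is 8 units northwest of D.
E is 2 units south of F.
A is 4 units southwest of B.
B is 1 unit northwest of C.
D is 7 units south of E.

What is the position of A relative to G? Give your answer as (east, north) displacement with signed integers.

Place G at the origin (east=0, north=0).
  F is 7 units south of G: delta (east=+0, north=-7); F at (east=0, north=-7).
  E is 2 units south of F: delta (east=+0, north=-2); E at (east=0, north=-9).
  D is 7 units south of E: delta (east=+0, north=-7); D at (east=0, north=-16).
  C is 8 units northwest of D: delta (east=-8, north=+8); C at (east=-8, north=-8).
  B is 1 unit northwest of C: delta (east=-1, north=+1); B at (east=-9, north=-7).
  A is 4 units southwest of B: delta (east=-4, north=-4); A at (east=-13, north=-11).
Therefore A relative to G: (east=-13, north=-11).

Answer: A is at (east=-13, north=-11) relative to G.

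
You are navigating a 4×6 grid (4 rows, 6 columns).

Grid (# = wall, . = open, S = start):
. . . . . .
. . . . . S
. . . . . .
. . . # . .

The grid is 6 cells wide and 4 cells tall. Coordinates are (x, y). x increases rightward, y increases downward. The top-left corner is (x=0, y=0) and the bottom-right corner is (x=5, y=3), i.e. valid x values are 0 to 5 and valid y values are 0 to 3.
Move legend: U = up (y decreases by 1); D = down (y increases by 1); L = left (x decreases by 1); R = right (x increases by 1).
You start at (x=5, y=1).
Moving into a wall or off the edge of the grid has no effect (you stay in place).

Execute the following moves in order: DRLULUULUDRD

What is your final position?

Answer: Final position: (x=3, y=2)

Derivation:
Start: (x=5, y=1)
  D (down): (x=5, y=1) -> (x=5, y=2)
  R (right): blocked, stay at (x=5, y=2)
  L (left): (x=5, y=2) -> (x=4, y=2)
  U (up): (x=4, y=2) -> (x=4, y=1)
  L (left): (x=4, y=1) -> (x=3, y=1)
  U (up): (x=3, y=1) -> (x=3, y=0)
  U (up): blocked, stay at (x=3, y=0)
  L (left): (x=3, y=0) -> (x=2, y=0)
  U (up): blocked, stay at (x=2, y=0)
  D (down): (x=2, y=0) -> (x=2, y=1)
  R (right): (x=2, y=1) -> (x=3, y=1)
  D (down): (x=3, y=1) -> (x=3, y=2)
Final: (x=3, y=2)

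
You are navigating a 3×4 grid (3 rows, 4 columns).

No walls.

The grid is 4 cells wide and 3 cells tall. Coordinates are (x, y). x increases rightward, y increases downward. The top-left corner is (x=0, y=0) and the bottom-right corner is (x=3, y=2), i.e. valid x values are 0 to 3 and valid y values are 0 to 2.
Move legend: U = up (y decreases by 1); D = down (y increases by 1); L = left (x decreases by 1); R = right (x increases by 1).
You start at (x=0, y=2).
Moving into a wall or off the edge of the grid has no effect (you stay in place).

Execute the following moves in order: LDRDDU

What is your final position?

Answer: Final position: (x=1, y=1)

Derivation:
Start: (x=0, y=2)
  L (left): blocked, stay at (x=0, y=2)
  D (down): blocked, stay at (x=0, y=2)
  R (right): (x=0, y=2) -> (x=1, y=2)
  D (down): blocked, stay at (x=1, y=2)
  D (down): blocked, stay at (x=1, y=2)
  U (up): (x=1, y=2) -> (x=1, y=1)
Final: (x=1, y=1)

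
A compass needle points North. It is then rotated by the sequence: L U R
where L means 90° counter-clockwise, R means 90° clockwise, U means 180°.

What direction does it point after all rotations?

Answer: Final heading: South

Derivation:
Start: North
  L (left (90° counter-clockwise)) -> West
  U (U-turn (180°)) -> East
  R (right (90° clockwise)) -> South
Final: South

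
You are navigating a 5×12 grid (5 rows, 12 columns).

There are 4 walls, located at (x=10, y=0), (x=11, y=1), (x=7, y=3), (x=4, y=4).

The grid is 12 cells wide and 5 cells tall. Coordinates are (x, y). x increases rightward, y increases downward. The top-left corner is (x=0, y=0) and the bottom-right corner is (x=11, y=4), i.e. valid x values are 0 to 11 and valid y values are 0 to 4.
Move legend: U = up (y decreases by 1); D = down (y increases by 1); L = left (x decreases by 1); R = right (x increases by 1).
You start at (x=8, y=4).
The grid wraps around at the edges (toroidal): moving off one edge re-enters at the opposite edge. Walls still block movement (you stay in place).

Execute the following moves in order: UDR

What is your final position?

Start: (x=8, y=4)
  U (up): (x=8, y=4) -> (x=8, y=3)
  D (down): (x=8, y=3) -> (x=8, y=4)
  R (right): (x=8, y=4) -> (x=9, y=4)
Final: (x=9, y=4)

Answer: Final position: (x=9, y=4)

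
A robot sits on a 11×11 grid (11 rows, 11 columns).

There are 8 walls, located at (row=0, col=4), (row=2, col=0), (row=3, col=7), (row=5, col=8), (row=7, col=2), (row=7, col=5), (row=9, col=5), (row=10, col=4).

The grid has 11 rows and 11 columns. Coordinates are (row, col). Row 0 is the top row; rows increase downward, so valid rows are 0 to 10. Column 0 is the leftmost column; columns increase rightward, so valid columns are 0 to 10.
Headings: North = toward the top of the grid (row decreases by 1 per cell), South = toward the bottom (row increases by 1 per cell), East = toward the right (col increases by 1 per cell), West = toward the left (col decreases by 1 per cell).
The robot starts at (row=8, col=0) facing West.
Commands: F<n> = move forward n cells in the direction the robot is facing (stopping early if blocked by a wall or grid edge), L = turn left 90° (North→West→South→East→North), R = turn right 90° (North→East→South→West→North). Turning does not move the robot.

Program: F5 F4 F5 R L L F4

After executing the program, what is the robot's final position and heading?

Answer: Final position: (row=10, col=0), facing South

Derivation:
Start: (row=8, col=0), facing West
  F5: move forward 0/5 (blocked), now at (row=8, col=0)
  F4: move forward 0/4 (blocked), now at (row=8, col=0)
  F5: move forward 0/5 (blocked), now at (row=8, col=0)
  R: turn right, now facing North
  L: turn left, now facing West
  L: turn left, now facing South
  F4: move forward 2/4 (blocked), now at (row=10, col=0)
Final: (row=10, col=0), facing South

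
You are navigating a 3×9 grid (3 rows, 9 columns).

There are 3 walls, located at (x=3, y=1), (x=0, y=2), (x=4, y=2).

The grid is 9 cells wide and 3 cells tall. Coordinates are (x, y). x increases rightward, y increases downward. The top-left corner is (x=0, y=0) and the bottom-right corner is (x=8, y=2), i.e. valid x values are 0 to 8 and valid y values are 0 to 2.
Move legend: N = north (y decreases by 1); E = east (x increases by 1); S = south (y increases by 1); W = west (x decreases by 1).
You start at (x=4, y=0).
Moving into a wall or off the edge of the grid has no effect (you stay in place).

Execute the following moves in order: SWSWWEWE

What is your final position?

Answer: Final position: (x=5, y=1)

Derivation:
Start: (x=4, y=0)
  S (south): (x=4, y=0) -> (x=4, y=1)
  W (west): blocked, stay at (x=4, y=1)
  S (south): blocked, stay at (x=4, y=1)
  W (west): blocked, stay at (x=4, y=1)
  W (west): blocked, stay at (x=4, y=1)
  E (east): (x=4, y=1) -> (x=5, y=1)
  W (west): (x=5, y=1) -> (x=4, y=1)
  E (east): (x=4, y=1) -> (x=5, y=1)
Final: (x=5, y=1)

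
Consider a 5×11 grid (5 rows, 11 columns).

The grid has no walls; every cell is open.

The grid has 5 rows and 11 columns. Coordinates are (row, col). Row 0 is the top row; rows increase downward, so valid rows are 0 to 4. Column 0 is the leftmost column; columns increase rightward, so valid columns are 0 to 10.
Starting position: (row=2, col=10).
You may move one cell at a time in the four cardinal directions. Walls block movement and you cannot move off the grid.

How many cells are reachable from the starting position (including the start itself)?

BFS flood-fill from (row=2, col=10):
  Distance 0: (row=2, col=10)
  Distance 1: (row=1, col=10), (row=2, col=9), (row=3, col=10)
  Distance 2: (row=0, col=10), (row=1, col=9), (row=2, col=8), (row=3, col=9), (row=4, col=10)
  Distance 3: (row=0, col=9), (row=1, col=8), (row=2, col=7), (row=3, col=8), (row=4, col=9)
  Distance 4: (row=0, col=8), (row=1, col=7), (row=2, col=6), (row=3, col=7), (row=4, col=8)
  Distance 5: (row=0, col=7), (row=1, col=6), (row=2, col=5), (row=3, col=6), (row=4, col=7)
  Distance 6: (row=0, col=6), (row=1, col=5), (row=2, col=4), (row=3, col=5), (row=4, col=6)
  Distance 7: (row=0, col=5), (row=1, col=4), (row=2, col=3), (row=3, col=4), (row=4, col=5)
  Distance 8: (row=0, col=4), (row=1, col=3), (row=2, col=2), (row=3, col=3), (row=4, col=4)
  Distance 9: (row=0, col=3), (row=1, col=2), (row=2, col=1), (row=3, col=2), (row=4, col=3)
  Distance 10: (row=0, col=2), (row=1, col=1), (row=2, col=0), (row=3, col=1), (row=4, col=2)
  Distance 11: (row=0, col=1), (row=1, col=0), (row=3, col=0), (row=4, col=1)
  Distance 12: (row=0, col=0), (row=4, col=0)
Total reachable: 55 (grid has 55 open cells total)

Answer: Reachable cells: 55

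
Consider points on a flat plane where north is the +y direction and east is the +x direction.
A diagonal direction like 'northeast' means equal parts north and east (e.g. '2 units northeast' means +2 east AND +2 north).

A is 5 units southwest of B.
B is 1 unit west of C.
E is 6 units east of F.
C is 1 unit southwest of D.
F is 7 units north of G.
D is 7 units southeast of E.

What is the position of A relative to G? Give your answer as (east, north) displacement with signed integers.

Answer: A is at (east=6, north=-6) relative to G.

Derivation:
Place G at the origin (east=0, north=0).
  F is 7 units north of G: delta (east=+0, north=+7); F at (east=0, north=7).
  E is 6 units east of F: delta (east=+6, north=+0); E at (east=6, north=7).
  D is 7 units southeast of E: delta (east=+7, north=-7); D at (east=13, north=0).
  C is 1 unit southwest of D: delta (east=-1, north=-1); C at (east=12, north=-1).
  B is 1 unit west of C: delta (east=-1, north=+0); B at (east=11, north=-1).
  A is 5 units southwest of B: delta (east=-5, north=-5); A at (east=6, north=-6).
Therefore A relative to G: (east=6, north=-6).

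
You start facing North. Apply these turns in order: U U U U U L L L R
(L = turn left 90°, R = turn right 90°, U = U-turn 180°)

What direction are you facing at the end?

Start: North
  U (U-turn (180°)) -> South
  U (U-turn (180°)) -> North
  U (U-turn (180°)) -> South
  U (U-turn (180°)) -> North
  U (U-turn (180°)) -> South
  L (left (90° counter-clockwise)) -> East
  L (left (90° counter-clockwise)) -> North
  L (left (90° counter-clockwise)) -> West
  R (right (90° clockwise)) -> North
Final: North

Answer: Final heading: North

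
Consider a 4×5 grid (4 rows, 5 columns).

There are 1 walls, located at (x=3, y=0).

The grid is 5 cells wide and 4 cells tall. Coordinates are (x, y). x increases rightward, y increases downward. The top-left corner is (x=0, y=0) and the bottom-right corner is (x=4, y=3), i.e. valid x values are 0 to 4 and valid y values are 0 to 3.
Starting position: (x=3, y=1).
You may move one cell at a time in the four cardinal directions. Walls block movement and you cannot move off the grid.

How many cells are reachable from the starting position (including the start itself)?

BFS flood-fill from (x=3, y=1):
  Distance 0: (x=3, y=1)
  Distance 1: (x=2, y=1), (x=4, y=1), (x=3, y=2)
  Distance 2: (x=2, y=0), (x=4, y=0), (x=1, y=1), (x=2, y=2), (x=4, y=2), (x=3, y=3)
  Distance 3: (x=1, y=0), (x=0, y=1), (x=1, y=2), (x=2, y=3), (x=4, y=3)
  Distance 4: (x=0, y=0), (x=0, y=2), (x=1, y=3)
  Distance 5: (x=0, y=3)
Total reachable: 19 (grid has 19 open cells total)

Answer: Reachable cells: 19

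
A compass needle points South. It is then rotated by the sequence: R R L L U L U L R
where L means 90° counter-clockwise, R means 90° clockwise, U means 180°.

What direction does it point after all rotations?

Start: South
  R (right (90° clockwise)) -> West
  R (right (90° clockwise)) -> North
  L (left (90° counter-clockwise)) -> West
  L (left (90° counter-clockwise)) -> South
  U (U-turn (180°)) -> North
  L (left (90° counter-clockwise)) -> West
  U (U-turn (180°)) -> East
  L (left (90° counter-clockwise)) -> North
  R (right (90° clockwise)) -> East
Final: East

Answer: Final heading: East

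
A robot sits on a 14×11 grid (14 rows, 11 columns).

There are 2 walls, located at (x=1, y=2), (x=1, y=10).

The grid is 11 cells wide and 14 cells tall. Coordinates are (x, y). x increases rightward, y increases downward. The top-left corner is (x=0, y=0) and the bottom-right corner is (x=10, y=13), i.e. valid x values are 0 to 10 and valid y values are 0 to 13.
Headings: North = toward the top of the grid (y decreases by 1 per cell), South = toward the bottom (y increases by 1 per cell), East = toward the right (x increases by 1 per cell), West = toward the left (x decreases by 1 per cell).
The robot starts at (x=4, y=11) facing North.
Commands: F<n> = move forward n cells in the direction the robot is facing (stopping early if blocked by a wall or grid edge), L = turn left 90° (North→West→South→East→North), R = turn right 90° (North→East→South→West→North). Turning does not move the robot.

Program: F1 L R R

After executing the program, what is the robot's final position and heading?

Answer: Final position: (x=4, y=10), facing East

Derivation:
Start: (x=4, y=11), facing North
  F1: move forward 1, now at (x=4, y=10)
  L: turn left, now facing West
  R: turn right, now facing North
  R: turn right, now facing East
Final: (x=4, y=10), facing East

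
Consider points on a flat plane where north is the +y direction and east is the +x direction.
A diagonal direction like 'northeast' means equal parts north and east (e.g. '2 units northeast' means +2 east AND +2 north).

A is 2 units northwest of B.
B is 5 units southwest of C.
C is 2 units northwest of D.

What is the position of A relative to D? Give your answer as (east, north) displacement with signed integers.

Answer: A is at (east=-9, north=-1) relative to D.

Derivation:
Place D at the origin (east=0, north=0).
  C is 2 units northwest of D: delta (east=-2, north=+2); C at (east=-2, north=2).
  B is 5 units southwest of C: delta (east=-5, north=-5); B at (east=-7, north=-3).
  A is 2 units northwest of B: delta (east=-2, north=+2); A at (east=-9, north=-1).
Therefore A relative to D: (east=-9, north=-1).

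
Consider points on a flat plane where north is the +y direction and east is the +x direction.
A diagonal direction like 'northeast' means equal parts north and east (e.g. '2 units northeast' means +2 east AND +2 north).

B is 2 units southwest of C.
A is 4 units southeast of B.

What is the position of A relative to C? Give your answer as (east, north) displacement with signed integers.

Answer: A is at (east=2, north=-6) relative to C.

Derivation:
Place C at the origin (east=0, north=0).
  B is 2 units southwest of C: delta (east=-2, north=-2); B at (east=-2, north=-2).
  A is 4 units southeast of B: delta (east=+4, north=-4); A at (east=2, north=-6).
Therefore A relative to C: (east=2, north=-6).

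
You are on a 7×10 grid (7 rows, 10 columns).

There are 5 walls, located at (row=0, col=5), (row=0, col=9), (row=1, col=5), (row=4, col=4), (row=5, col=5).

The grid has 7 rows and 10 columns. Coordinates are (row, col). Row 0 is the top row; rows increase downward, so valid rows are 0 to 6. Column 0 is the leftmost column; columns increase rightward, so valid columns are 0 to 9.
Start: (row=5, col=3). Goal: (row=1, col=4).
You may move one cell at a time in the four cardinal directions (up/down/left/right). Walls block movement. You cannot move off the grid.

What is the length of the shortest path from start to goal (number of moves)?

BFS from (row=5, col=3) until reaching (row=1, col=4):
  Distance 0: (row=5, col=3)
  Distance 1: (row=4, col=3), (row=5, col=2), (row=5, col=4), (row=6, col=3)
  Distance 2: (row=3, col=3), (row=4, col=2), (row=5, col=1), (row=6, col=2), (row=6, col=4)
  Distance 3: (row=2, col=3), (row=3, col=2), (row=3, col=4), (row=4, col=1), (row=5, col=0), (row=6, col=1), (row=6, col=5)
  Distance 4: (row=1, col=3), (row=2, col=2), (row=2, col=4), (row=3, col=1), (row=3, col=5), (row=4, col=0), (row=6, col=0), (row=6, col=6)
  Distance 5: (row=0, col=3), (row=1, col=2), (row=1, col=4), (row=2, col=1), (row=2, col=5), (row=3, col=0), (row=3, col=6), (row=4, col=5), (row=5, col=6), (row=6, col=7)  <- goal reached here
One shortest path (5 moves): (row=5, col=3) -> (row=4, col=3) -> (row=3, col=3) -> (row=3, col=4) -> (row=2, col=4) -> (row=1, col=4)

Answer: Shortest path length: 5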